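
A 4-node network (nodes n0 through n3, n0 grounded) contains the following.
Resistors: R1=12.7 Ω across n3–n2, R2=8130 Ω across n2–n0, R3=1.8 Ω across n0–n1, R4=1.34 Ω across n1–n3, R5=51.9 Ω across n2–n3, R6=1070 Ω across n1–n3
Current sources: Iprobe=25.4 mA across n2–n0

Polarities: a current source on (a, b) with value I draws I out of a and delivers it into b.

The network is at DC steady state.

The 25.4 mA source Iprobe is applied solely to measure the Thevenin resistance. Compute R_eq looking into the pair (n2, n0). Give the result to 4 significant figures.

R_eq = 13.32 Ω

MNA unknowns: 3 node voltages V₁..V_3
R1: Y=0.07874 on G[3,2]
R2: Y=0.0001230 on G[2,0]
R3: Y=0.5556 on G[0,1]
R4: Y=0.7463 on G[1,3]
R5: Y=0.01927 on G[2,3]
R6: Y=0.0009346 on G[1,3]
Iprobe: z[2]−=0.0254, z[0]+=0.0254
solve → V1=-0.04565, V2=-0.3383, V3=-0.07958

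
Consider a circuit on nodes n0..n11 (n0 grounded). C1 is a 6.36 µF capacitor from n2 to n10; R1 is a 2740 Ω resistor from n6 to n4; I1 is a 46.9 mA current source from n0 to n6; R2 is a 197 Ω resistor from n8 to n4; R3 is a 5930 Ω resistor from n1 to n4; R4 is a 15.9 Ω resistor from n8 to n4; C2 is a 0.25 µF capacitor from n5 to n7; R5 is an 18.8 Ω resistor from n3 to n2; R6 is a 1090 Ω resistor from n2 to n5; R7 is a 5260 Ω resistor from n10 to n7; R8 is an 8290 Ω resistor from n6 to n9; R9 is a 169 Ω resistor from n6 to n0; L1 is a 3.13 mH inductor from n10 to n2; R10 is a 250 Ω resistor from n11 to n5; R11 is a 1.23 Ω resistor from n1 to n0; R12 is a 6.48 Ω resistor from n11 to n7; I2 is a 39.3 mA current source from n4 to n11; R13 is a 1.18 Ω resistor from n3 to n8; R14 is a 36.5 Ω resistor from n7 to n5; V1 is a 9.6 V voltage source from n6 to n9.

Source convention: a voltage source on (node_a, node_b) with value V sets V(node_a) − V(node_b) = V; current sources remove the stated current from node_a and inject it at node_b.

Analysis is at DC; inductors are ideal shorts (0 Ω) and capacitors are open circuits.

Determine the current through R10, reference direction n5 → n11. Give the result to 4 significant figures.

-0.004905 A

Apply KCL at each of the 11 non-ground nodes and solve the resulting linear system.
Node n1: branches {R3, R11} → V_1 = 0.001103
Node n2: branches {C1, R5, R6, L1} → V_2 = 6.681
Node n3: branches {R5, R13} → V_3 = 5.942
Node n4: branches {R1, R2, R3, R4, I2} → V_4 = 5.318
Node n5: branches {C2, R6, R10, R14} → V_5 = 41.99
Node n6: branches {R1, I1, R8, R9, V1} → V_6 = 7.775
Node n7: branches {C2, R7, R12, R14} → V_7 = 43.00
Node n8: branches {R2, R4, R13} → V_8 = 5.896
Node n9: branches {R8, V1} → V_9 = -1.825
Node n10: branches {C1, R7, L1} → V_10 = 6.681
Node n11: branches {R10, R12, I2} → V_11 = 43.22
Source currents: i(L1)=0.006904, i(V1)=-0.001158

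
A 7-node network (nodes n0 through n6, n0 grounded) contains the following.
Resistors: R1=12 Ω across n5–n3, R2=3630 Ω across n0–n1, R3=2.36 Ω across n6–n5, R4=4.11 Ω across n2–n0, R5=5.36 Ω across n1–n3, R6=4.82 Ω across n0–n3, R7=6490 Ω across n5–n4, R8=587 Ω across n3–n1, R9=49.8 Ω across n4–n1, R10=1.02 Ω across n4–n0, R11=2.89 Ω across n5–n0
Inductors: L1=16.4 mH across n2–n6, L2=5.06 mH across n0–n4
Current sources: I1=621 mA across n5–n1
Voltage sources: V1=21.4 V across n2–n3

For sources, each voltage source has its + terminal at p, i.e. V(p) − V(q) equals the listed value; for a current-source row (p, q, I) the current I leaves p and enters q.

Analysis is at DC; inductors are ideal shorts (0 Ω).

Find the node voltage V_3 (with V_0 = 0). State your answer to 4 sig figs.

MNA unknowns: 6 node voltages V₁..V_6 plus 3 source currents (L1, L2, V1)
R1: Y=0.08333 on G[5,3]
R2: Y=0.0002755 on G[0,1]
R3: Y=0.4237 on G[6,5]
R4: Y=0.2433 on G[2,0]
R5: Y=0.1866 on G[1,3]
L1: row V2−V6=0, i_L1 at 2,6
R6: Y=0.2075 on G[0,3]
R7: Y=0.0001541 on G[5,4]
R8: Y=0.001704 on G[3,1]
R9: Y=0.02008 on G[4,1]
R10: Y=0.9804 on G[4,0]
R11: Y=0.3460 on G[5,0]
I1: z[5]−=0.621, z[1]+=0.621
L2: row V0−V4=0, i_L2 at 0,4
V1: row V2−V3=21.4, i_V1 at 2,3
solve → V1=-8.649, V2=8.517, V3=-12.88, V4=0.000, V5=2.244, V6=8.517
aux → i_L1=2.658, i_L2=0.1733, i_V1=-4.730

-12.88 V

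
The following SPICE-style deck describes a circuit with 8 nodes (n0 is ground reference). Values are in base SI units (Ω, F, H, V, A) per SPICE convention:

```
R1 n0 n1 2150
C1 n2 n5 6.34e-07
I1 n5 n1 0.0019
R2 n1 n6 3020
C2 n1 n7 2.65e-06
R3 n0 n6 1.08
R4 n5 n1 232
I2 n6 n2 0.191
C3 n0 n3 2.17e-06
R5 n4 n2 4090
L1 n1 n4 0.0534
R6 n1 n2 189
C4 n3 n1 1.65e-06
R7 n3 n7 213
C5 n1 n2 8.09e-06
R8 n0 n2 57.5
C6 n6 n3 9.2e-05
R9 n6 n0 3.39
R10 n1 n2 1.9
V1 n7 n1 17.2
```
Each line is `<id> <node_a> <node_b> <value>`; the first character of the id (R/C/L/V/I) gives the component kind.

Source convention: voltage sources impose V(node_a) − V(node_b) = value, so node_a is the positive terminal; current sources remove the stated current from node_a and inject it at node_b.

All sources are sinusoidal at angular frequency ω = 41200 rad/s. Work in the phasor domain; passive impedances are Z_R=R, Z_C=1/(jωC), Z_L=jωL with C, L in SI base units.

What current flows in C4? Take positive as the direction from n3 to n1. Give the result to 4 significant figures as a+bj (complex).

MNA unknowns: 7 node voltages V₁..V_7 plus 1 source current (V1)
R1: Y=0.0004651+0.000j on G[0,1]
C1: Y=0.000+0.02612j on G[2,5]
I1: z[5]−=0.0019, z[1]+=0.0019
R2: Y=0.0003311+0.000j on G[1,6]
C2: Y=0.000+0.1092j on G[1,7]
R3: Y=0.9259+0.000j on G[0,6]
R4: Y=0.004310+0.000j on G[5,1]
I2: z[6]−=0.191, z[2]+=0.191
C3: Y=0.000+0.08940j on G[0,3]
R5: Y=0.0002445+0.000j on G[4,2]
L1: Y=0.000-0.0004545j on G[1,4]
R6: Y=0.005291+0.000j on G[1,2]
C4: Y=0.000+0.06798j on G[3,1]
R7: Y=0.004695+0.000j on G[3,7]
C5: Y=0.000+0.3333j on G[1,2]
R8: Y=0.01739+0.000j on G[0,2]
C6: Y=0.000+3.790j on G[6,3]
R9: Y=0.2950+0.000j on G[6,0]
R10: Y=0.5263+0.000j on G[1,2]
V1: row V7−V1=17.2, i_V1 at 7,1
solve → V1=0.4970-1.412j, V2=0.7555-1.524j, V3=-0.005268-0.02363j, V4=0.6018-1.329j, V5=0.7550-1.408j, V6=-0.01268+0.02263j, V7=17.70-1.412j
aux → i_V1=-0.08311-1.871j

-0.09435-0.03415j A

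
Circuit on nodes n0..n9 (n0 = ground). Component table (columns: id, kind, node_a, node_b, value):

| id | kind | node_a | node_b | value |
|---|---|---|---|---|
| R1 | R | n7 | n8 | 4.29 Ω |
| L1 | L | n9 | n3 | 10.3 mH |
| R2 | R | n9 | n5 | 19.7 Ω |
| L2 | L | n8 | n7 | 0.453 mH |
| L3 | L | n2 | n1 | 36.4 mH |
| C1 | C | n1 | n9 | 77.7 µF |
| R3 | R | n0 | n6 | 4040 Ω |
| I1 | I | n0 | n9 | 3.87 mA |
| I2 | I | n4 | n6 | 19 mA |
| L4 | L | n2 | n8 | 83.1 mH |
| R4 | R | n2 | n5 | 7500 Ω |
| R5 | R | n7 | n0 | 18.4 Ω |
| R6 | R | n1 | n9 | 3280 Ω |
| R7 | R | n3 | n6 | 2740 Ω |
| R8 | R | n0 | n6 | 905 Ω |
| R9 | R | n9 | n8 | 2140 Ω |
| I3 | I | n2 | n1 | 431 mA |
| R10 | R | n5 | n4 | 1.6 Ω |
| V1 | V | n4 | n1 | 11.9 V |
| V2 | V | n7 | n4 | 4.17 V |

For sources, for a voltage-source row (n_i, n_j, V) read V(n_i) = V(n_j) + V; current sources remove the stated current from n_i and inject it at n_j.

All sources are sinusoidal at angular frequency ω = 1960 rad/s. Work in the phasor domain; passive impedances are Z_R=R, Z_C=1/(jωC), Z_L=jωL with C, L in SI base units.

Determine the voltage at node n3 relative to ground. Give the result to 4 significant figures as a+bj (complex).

MNA unknowns: 9 node voltages V₁..V_9 plus 2 source currents (V1, V2)
R1: Y=0.2331+0.000j on G[7,8]
L1: Y=0.000-0.04953j on G[9,3]
R2: Y=0.05076+0.000j on G[9,5]
L2: Y=0.000-1.126j on G[8,7]
L3: Y=0.000-0.01402j on G[2,1]
C1: Y=0.000+0.1523j on G[1,9]
R3: Y=0.0002475+0.000j on G[0,6]
I1: z[0]−=0.00387, z[9]+=0.00387
I2: z[4]−=0.019, z[6]+=0.019
L4: Y=0.000-0.006140j on G[2,8]
R4: Y=0.0001333+0.000j on G[2,5]
R5: Y=0.05435+0.000j on G[7,0]
R6: Y=0.0003049+0.000j on G[1,9]
R7: Y=0.0003650+0.000j on G[3,6]
R8: Y=0.001105+0.000j on G[0,6]
R9: Y=0.0004673+0.000j on G[9,8]
I3: z[2]−=0.431, z[1]+=0.431
R10: Y=0.6250+0.000j on G[5,4]
V1: row V4−V1=11.9, i_V1 at 4,1
V2: row V7−V4=4.17, i_V2 at 7,4
solve → V1=-16.19+0.01729j, V2=-11.46-21.36j, V3=-15.13-3.270j, V4=-4.294+0.01729j, V5=-5.108-0.2465j, V6=7.849-0.6949j, V7=-0.1241+0.01729j, V8=-0.2059-0.08790j, V9=-15.11-3.440j
aux → i_V1=-0.6582-0.09828j, i_V2=-0.1308+0.06661j

-15.13-3.270j V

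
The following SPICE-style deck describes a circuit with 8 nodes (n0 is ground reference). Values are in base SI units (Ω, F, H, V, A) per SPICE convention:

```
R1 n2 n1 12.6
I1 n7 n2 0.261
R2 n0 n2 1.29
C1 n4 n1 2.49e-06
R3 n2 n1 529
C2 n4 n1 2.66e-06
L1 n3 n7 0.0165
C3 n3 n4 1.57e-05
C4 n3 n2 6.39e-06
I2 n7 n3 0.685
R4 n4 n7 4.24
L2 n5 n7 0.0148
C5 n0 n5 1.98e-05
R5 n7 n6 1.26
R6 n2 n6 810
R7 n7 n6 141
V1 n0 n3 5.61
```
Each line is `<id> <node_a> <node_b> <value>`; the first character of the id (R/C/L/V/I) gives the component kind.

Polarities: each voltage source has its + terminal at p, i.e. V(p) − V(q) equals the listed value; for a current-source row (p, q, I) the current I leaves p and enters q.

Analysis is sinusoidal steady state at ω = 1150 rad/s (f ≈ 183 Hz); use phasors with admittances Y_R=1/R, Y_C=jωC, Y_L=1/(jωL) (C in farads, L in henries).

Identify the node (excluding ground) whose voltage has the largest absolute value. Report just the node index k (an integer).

Element admittances at ω=1150 rad/s:
  Y(R1) = 0.07937+0.000j S between n2,n1
  I1: injects 0.261 A into n2 (from n7)
  Y(R2) = 0.7752+0.000j S between n0,n2
  Y(C1) = 0.000+0.002863j S between n4,n1
  Y(R3) = 0.001890+0.000j S between n2,n1
  Y(C2) = 0.000+0.003059j S between n4,n1
  Y(L1) = 0.000-0.05270j S between n3,n7
  Y(C3) = 0.000+0.01805j S between n3,n4
  Y(C4) = 0.000+0.007348j S between n3,n2
  I2: injects 0.685 A into n3 (from n7)
  Y(R4) = 0.2358+0.000j S between n4,n7
  Y(L2) = 0.000-0.05875j S between n5,n7
  Y(C5) = 0.000+0.02277j S between n0,n5
  Y(R5) = 0.7937+0.000j S between n7,n6
  Y(R6) = 0.001235+0.000j S between n2,n6
  Y(R7) = 0.007092+0.000j S between n7,n6
  V1: constraint V(n0)−V(n3) = 5.61
Assemble and solve the 8×8 MNA system:
  V(n1)=-8.235-0.6392j  V(n2)=-0.5162+0.04542j  V(n3)=-5.610+0.000j  V(n4)=-17.63+105.3j  V(n5)=-46.28+170.0j  V(n6)=-28.30+103.9j  V(n7)=-28.35+104.1j
  i(V1)=-4.271-1.019j

5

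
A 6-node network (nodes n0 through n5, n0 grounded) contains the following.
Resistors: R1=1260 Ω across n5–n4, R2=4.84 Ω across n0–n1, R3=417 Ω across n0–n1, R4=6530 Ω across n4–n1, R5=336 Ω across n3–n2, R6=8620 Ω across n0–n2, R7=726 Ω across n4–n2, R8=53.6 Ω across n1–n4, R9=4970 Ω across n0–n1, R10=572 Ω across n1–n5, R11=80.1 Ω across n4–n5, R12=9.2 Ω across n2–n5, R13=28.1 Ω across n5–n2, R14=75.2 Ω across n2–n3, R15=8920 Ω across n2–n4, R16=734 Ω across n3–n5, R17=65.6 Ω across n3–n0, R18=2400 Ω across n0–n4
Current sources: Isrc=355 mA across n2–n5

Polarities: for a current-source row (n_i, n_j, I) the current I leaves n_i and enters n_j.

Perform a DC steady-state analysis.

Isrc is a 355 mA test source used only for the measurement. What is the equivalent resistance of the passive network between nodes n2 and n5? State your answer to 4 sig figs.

MNA unknowns: 5 node voltages V₁..V_5
R1: Y=0.0007937 on G[5,4]
R2: Y=0.2066 on G[0,1]
R3: Y=0.002398 on G[0,1]
R4: Y=0.0001531 on G[4,1]
R5: Y=0.002976 on G[3,2]
R6: Y=0.0001160 on G[0,2]
R7: Y=0.001377 on G[4,2]
R8: Y=0.01866 on G[1,4]
R9: Y=0.0002012 on G[0,1]
R10: Y=0.001748 on G[1,5]
R11: Y=0.01248 on G[4,5]
R12: Y=0.1087 on G[2,5]
R13: Y=0.03559 on G[5,2]
R14: Y=0.01330 on G[2,3]
R15: Y=0.0001121 on G[2,4]
R16: Y=0.001362 on G[3,5]
R17: Y=0.01524 on G[3,0]
R18: Y=0.0004167 on G[0,4]
Isrc: z[2]−=0.355, z[5]+=0.355
solve → V1=0.04159, V2=-1.250, V3=-0.5723, V4=0.4043, V5=1.116

R_eq = 6.665 Ω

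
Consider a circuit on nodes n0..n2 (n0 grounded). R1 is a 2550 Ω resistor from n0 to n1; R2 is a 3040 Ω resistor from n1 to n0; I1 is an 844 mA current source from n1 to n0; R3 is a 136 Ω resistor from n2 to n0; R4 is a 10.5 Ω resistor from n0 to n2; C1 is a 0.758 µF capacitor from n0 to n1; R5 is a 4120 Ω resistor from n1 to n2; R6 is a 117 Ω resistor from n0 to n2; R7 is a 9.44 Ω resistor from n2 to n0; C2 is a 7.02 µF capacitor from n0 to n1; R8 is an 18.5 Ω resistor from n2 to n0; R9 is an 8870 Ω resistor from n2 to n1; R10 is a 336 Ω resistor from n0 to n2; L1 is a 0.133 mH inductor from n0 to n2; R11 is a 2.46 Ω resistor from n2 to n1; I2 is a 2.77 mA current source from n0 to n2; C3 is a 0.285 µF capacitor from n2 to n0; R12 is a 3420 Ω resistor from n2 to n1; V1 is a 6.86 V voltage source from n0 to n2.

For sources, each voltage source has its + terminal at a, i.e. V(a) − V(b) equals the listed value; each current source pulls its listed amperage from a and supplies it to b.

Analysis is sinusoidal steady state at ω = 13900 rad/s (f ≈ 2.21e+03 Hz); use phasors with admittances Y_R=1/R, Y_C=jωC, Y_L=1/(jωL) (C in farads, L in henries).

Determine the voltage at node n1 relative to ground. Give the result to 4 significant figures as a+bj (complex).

-8.332+2.208j V

Apply KCL at each of the 2 non-ground nodes and solve the resulting linear system.
Node n1: branches {R1, R2, I1, C1, R5, C2, R9, R11, R12} → V_1 = -8.332+2.208j
Node n2: branches {R3, R4, R5, R6, R7, R8, R9, R10, L1, R11, I2, C3, R12, V1} → V_2 = -6.860+0.000j
Source currents: i(V1)=-1.284+2.784j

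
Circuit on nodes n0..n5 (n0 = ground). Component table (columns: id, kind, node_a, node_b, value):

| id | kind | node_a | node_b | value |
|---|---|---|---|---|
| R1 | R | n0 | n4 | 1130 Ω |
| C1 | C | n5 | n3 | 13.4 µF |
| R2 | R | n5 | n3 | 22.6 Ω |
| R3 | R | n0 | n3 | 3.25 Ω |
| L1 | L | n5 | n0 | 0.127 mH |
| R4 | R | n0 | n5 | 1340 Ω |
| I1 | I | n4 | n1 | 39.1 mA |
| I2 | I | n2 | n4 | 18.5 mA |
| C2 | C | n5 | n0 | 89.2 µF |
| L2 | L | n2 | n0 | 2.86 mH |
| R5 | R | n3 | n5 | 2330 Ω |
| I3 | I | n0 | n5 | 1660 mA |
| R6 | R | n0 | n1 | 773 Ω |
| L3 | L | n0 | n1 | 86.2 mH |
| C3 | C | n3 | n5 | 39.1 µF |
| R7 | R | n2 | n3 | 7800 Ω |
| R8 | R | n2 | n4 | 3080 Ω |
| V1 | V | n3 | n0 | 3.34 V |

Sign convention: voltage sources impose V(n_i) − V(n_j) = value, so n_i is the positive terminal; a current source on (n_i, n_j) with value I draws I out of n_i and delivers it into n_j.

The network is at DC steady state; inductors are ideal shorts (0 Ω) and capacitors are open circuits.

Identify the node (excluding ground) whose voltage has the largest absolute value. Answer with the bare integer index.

4

MNA unknowns: 5 node voltages V₁..V_5 plus 4 source currents (L1, L2, L3, V1)
R1: Y=0.0008850 on G[0,4]
C1: Y=0.000 on G[5,3]
R2: Y=0.04425 on G[5,3]
R3: Y=0.3077 on G[0,3]
L1: row V5−V0=0, i_L1 at 5,0
R4: Y=0.0007463 on G[0,5]
I1: z[4]−=0.0391, z[1]+=0.0391
I2: z[2]−=0.0185, z[4]+=0.0185
C2: Y=0.000 on G[5,0]
L2: row V2−V0=0, i_L2 at 2,0
R5: Y=0.0004292 on G[3,5]
I3: z[0]−=1.66, z[5]+=1.66
R6: Y=0.001294 on G[0,1]
L3: row V0−V1=0, i_L3 at 0,1
C3: Y=0.000 on G[3,5]
R7: Y=0.0001282 on G[2,3]
R8: Y=0.0003247 on G[2,4]
V1: row V3−V0=3.34, i_V1 at 3,0
solve → V1=0.000, V2=0.000, V3=3.340, V4=-17.03, V5=0.000
aux → i_L1=1.809, i_L2=-0.02360, i_L3=-0.03910, i_V1=-1.177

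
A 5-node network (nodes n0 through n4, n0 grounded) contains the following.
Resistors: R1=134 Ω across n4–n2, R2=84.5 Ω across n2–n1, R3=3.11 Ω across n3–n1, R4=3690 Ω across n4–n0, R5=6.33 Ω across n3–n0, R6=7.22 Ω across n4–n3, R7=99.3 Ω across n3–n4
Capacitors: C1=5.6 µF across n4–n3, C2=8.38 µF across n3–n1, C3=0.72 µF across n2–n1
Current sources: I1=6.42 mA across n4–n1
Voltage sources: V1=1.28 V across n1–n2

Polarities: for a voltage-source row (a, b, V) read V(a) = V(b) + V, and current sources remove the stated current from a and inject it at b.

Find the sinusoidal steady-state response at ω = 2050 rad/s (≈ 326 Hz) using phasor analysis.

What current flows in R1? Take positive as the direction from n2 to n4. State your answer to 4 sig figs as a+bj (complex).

Element admittances at ω=2050 rad/s:
  Y(R1) = 0.007463+0.000j S between n4,n2
  Y(C1) = 0.000+0.01148j S between n4,n3
  Y(R2) = 0.01183+0.000j S between n2,n1
  Y(R3) = 0.3215+0.000j S between n3,n1
  Y(R4) = 0.0002710+0.000j S between n4,n0
  Y(C2) = 0.000+0.01718j S between n3,n1
  I1: injects 0.00642 A into n1 (from n4)
  Y(R5) = 0.1580+0.000j S between n3,n0
  Y(R6) = 0.1385+0.000j S between n4,n3
  Y(C3) = 0.000+0.001476j S between n2,n1
  Y(R7) = 0.01007+0.000j S between n3,n4
  V1: constraint V(n1)−V(n2) = 1.28
Assemble and solve the 5×5 MNA system:
  V(n1)=0.04634-0.002260j  V(n2)=-1.234-0.002260j  V(n3)=0.0001703-1.232e-05j  V(n4)=-0.09928+0.007185j
  i(V1)=-0.02361-0.001960j

-0.008465-7.048e-05j A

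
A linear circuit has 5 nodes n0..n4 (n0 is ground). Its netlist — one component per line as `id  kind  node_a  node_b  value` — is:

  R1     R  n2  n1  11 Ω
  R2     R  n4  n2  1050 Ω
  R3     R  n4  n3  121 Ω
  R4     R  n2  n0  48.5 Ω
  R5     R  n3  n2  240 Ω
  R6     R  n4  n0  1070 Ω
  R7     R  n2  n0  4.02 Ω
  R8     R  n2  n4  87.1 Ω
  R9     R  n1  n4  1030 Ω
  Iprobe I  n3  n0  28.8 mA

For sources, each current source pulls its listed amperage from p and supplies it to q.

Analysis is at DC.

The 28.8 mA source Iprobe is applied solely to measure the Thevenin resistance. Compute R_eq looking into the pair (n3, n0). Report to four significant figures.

MNA unknowns: 4 node voltages V₁..V_4
R1: Y=0.09091 on G[2,1]
R2: Y=0.0009524 on G[4,2]
R3: Y=0.008264 on G[4,3]
R4: Y=0.02062 on G[2,0]
R5: Y=0.004167 on G[3,2]
R6: Y=0.0009346 on G[4,0]
R7: Y=0.2488 on G[2,0]
R8: Y=0.01148 on G[2,4]
R9: Y=0.0009709 on G[1,4]
Iprobe: z[3]−=0.0288, z[0]+=0.0288
solve → V1=-0.1145, V2=-0.1027, V3=-3.160, V4=-1.217

R_eq = 109.7 Ω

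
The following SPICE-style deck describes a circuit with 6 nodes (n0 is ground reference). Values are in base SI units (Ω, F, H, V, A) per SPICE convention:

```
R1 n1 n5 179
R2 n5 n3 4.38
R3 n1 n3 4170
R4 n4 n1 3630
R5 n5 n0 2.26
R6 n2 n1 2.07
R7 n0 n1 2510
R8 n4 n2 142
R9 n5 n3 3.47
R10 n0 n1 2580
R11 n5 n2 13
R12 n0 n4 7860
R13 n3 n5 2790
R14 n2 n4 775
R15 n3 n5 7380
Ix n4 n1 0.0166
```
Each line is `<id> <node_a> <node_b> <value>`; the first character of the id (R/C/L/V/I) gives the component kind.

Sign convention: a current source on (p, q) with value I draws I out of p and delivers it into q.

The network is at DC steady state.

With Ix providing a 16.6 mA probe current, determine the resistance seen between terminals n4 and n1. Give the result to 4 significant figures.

Apply KCL at each of the 5 non-ground nodes and solve the resulting linear system.
Node n1: branches {R1, R3, R4, R6, R7, R10, Ix} → V_1 = 0.03358
Node n2: branches {R6, R8, R11, R14} → V_2 = 0.0007764
Node n3: branches {R2, R3, R9, R13, R15} → V_3 = 0.0005016
Node n4: branches {R4, R8, R12, R14, Ix} → V_4 = -1.899
Node n5: branches {R1, R2, R5, R9, R11, R13, R15} → V_5 = 0.0004862

R_eq = 116.4 Ω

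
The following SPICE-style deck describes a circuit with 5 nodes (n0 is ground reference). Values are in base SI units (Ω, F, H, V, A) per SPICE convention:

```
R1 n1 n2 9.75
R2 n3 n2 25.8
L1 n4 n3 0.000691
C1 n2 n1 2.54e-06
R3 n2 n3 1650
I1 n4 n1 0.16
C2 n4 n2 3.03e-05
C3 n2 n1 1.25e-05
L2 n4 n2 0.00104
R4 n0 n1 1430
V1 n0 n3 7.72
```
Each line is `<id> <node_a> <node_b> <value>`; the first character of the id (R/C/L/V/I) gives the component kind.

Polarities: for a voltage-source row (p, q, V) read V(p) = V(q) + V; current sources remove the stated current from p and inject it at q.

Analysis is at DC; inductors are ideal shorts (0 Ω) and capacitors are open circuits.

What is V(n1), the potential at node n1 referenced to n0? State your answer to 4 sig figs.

Element admittances at DC:
  Y(R1) = 0.1026 S between n1,n2
  Y(R2) = 0.03876 S between n3,n2
  L1: short n4↔n3 (DC inductor)
  Y(C1) = 0.000 S between n2,n1
  Y(R3) = 0.0006061 S between n2,n3
  I1: injects 0.16 A into n1 (from n4)
  Y(C2) = 0.000 S between n4,n2
  Y(C3) = 0.000 S between n2,n1
  L2: short n4↔n2 (DC inductor)
  Y(R4) = 0.0006993 S between n0,n1
  V1: constraint V(n0)−V(n3) = 7.72
Assemble and solve the 7×7 MNA system:
  V(n1)=-6.118  V(n2)=-7.720  V(n3)=-7.720  V(n4)=-7.720
  i(L1)=0.004279  i(L2)=-0.1643  i(V1)=-0.004279

-6.118 V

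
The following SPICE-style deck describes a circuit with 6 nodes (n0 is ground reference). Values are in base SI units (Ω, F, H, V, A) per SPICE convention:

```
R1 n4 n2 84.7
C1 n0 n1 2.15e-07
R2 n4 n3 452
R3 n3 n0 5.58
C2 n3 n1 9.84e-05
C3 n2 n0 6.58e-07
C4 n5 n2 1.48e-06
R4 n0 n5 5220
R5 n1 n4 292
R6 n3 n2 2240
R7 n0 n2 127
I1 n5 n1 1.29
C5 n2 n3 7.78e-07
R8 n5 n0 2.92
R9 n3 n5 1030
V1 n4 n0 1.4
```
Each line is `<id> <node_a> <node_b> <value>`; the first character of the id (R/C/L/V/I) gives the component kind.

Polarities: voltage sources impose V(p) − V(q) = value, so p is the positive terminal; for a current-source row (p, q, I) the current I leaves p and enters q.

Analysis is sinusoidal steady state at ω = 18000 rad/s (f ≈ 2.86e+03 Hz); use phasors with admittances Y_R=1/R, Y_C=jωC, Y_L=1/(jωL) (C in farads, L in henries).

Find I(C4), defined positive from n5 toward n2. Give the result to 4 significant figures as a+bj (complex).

Element admittances at ω=18000 rad/s:
  Y(R1) = 0.01181+0.000j S between n4,n2
  Y(C1) = 0.000+0.003870j S between n0,n1
  Y(R2) = 0.002212+0.000j S between n4,n3
  Y(R3) = 0.1792+0.000j S between n3,n0
  Y(C2) = 0.000+1.771j S between n3,n1
  Y(C3) = 0.000+0.01184j S between n2,n0
  Y(C4) = 0.000+0.02664j S between n5,n2
  Y(R4) = 0.0001916+0.000j S between n0,n5
  Y(R5) = 0.003425+0.000j S between n1,n4
  Y(R6) = 0.0004464+0.000j S between n3,n2
  Y(R7) = 0.007874+0.000j S between n0,n2
  I1: injects 1.29 A into n1 (from n5)
  Y(C5) = 0.000+0.01400j S between n2,n3
  Y(R8) = 0.3425+0.000j S between n5,n0
  Y(R9) = 0.0009709+0.000j S between n3,n5
  V1: constraint V(n4)−V(n0) = 1.4
Assemble and solve the 6×6 MNA system:
  V(n1)=6.887-1.355j  V(n2)=0.1024-0.3571j  V(n3)=6.900-0.6403j  V(n4)=1.400+0.000j  V(n5)=-3.684+0.2918j
  i(V1)=0.01564-0.01027j

-0.01728-0.1009j A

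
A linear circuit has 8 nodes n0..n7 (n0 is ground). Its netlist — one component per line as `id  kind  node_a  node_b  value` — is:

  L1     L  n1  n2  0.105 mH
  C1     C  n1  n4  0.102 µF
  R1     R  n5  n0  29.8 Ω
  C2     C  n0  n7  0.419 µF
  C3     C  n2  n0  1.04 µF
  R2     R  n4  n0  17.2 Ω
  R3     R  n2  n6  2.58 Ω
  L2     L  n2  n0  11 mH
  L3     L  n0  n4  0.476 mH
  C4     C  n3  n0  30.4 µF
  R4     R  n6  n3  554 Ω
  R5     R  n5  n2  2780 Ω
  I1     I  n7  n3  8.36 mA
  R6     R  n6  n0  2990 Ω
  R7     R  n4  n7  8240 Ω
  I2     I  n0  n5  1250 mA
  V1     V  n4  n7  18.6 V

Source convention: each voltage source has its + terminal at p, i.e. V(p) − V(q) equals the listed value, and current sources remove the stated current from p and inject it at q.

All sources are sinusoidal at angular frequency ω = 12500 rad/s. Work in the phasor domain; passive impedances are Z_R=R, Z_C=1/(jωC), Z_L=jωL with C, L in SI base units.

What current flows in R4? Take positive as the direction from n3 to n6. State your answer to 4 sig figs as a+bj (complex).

-0.0008970+0.002985j A

Element admittances at ω=12500 rad/s:
  Y(L1) = 0.000-0.7619j S between n1,n2
  Y(C1) = 0.000+0.001275j S between n1,n4
  Y(R1) = 0.03356+0.000j S between n5,n0
  Y(C2) = 0.000+0.005237j S between n0,n7
  Y(C3) = 0.000+0.01300j S between n2,n0
  Y(R2) = 0.05814+0.000j S between n4,n0
  Y(R3) = 0.3876+0.000j S between n2,n6
  Y(L2) = 0.000-0.007273j S between n2,n0
  Y(L3) = 0.000-0.1681j S between n0,n4
  Y(C4) = 0.000+0.3800j S between n3,n0
  Y(R4) = 0.001805+0.000j S between n6,n3
  Y(R5) = 0.0003597+0.000j S between n5,n2
  I1: injects 0.00836 A into n3 (from n7)
  Y(R6) = 0.0003344+0.000j S between n6,n0
  Y(R7) = 0.0001214+0.000j S between n4,n7
  I2: injects 1.25 A into n5 (from n0)
  V1: constraint V(n4)−V(n7) = 18.6
Assemble and solve the 8×8 MNA system:
  V(n1)=0.4936-1.690j  V(n2)=0.4918-1.687j  V(n3)=-0.007855-0.02436j  V(n4)=-0.5495+0.1594j  V(n5)=36.86-0.01789j  V(n6)=0.4891-1.678j  V(n7)=-19.15+0.1594j
  i(V1)=0.005268-0.1003j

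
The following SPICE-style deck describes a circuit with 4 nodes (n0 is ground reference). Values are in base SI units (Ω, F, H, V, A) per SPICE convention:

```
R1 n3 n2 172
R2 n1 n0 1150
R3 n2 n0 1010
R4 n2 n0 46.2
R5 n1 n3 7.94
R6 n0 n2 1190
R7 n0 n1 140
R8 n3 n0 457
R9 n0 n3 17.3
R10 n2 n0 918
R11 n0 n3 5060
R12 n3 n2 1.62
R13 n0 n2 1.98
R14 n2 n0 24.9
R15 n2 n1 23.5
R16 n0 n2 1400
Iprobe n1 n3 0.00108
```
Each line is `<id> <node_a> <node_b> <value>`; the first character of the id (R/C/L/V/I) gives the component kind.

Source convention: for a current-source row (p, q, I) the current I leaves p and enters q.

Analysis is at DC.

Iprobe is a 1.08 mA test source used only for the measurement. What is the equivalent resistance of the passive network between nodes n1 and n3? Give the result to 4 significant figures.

Element admittances at DC:
  Y(R1) = 0.005814 S between n3,n2
  Y(R2) = 0.0008696 S between n1,n0
  Y(R3) = 0.0009901 S between n2,n0
  Y(R4) = 0.02165 S between n2,n0
  Y(R5) = 0.1259 S between n1,n3
  Y(R6) = 0.0008403 S between n0,n2
  Y(R7) = 0.007143 S between n0,n1
  Y(R8) = 0.002188 S between n3,n0
  Y(R9) = 0.05780 S between n0,n3
  Y(R10) = 0.001089 S between n2,n0
  Y(R11) = 0.0001976 S between n0,n3
  Y(R12) = 0.6173 S between n3,n2
  Y(R13) = 0.5051 S between n0,n2
  Y(R14) = 0.04016 S between n2,n0
  Y(R15) = 0.04255 S between n2,n1
  Y(R16) = 0.0007143 S between n0,n2
  Iprobe: injects 0.00108 A into n3 (from n1)
Assemble and solve the 3×3 MNA system:
  V(n1)=-0.005783  V(n2)=3.271e-05  V(n3)=0.0004598

R_eq = 5.780 Ω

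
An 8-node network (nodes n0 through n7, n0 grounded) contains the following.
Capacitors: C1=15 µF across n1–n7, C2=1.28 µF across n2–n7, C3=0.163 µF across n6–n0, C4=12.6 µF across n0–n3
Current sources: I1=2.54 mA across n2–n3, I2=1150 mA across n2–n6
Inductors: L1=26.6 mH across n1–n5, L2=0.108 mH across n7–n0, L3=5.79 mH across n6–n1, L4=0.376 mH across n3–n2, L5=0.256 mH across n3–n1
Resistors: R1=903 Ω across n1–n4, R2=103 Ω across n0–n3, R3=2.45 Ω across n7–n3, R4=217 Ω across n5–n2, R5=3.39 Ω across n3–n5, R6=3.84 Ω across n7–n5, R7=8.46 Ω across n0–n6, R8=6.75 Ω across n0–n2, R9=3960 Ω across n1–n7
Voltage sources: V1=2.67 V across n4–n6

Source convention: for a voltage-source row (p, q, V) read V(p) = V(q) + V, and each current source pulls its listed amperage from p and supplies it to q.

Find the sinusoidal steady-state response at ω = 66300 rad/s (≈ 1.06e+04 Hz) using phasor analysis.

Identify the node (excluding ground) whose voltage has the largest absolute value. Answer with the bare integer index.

4

Element admittances at ω=66300 rad/s:
  Y(C1) = 0.000+0.9945j S between n1,n7
  I1: injects 0.00254 A into n3 (from n2)
  Y(L1) = 0.000-0.0005670j S between n1,n5
  Y(R1) = 0.001107+0.000j S between n1,n4
  Y(R2) = 0.009709+0.000j S between n0,n3
  Y(C2) = 0.000+0.08486j S between n2,n7
  Y(R3) = 0.4082+0.000j S between n7,n3
  Y(R4) = 0.004608+0.000j S between n5,n2
  Y(R5) = 0.2950+0.000j S between n3,n5
  Y(L2) = 0.000-0.1397j S between n7,n0
  Y(C3) = 0.000+0.01081j S between n6,n0
  Y(L3) = 0.000-0.002605j S between n6,n1
  Y(R6) = 0.2604+0.000j S between n7,n5
  Y(C4) = 0.000+0.8354j S between n0,n3
  Y(R7) = 0.1182+0.000j S between n0,n6
  I2: injects 1.15 A into n6 (from n2)
  Y(R8) = 0.1481+0.000j S between n0,n2
  Y(L4) = 0.000-0.04011j S between n3,n2
  Y(L5) = 0.000-0.05892j S between n3,n1
  Y(R9) = 0.0002525+0.000j S between n1,n7
  V1: constraint V(n4)−V(n6) = 2.67
Assemble and solve the 8×8 MNA system:
  V(n1)=-0.4748-1.145j  V(n2)=-6.453+1.738j  V(n3)=-0.4136+0.03189j  V(n4)=12.21-0.6560j  V(n5)=-0.4788-0.4616j  V(n6)=9.539-0.6560j  V(n7)=-0.4455-1.060j
  i(V1)=-0.01405-0.0005416j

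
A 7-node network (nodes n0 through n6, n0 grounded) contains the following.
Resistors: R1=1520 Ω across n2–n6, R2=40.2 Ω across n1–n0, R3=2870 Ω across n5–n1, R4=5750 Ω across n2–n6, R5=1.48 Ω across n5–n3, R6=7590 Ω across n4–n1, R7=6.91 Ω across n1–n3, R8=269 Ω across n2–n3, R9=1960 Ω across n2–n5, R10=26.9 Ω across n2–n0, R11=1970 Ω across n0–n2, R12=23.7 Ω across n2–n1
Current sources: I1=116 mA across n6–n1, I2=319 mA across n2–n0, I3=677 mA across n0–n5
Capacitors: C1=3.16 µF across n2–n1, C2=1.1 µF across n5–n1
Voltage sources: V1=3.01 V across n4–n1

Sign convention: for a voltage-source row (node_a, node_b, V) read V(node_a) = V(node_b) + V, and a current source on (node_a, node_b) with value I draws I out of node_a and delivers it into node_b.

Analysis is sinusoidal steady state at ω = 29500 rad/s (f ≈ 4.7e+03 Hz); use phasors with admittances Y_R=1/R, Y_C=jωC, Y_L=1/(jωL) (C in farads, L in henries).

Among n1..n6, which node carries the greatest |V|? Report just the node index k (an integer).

MNA unknowns: 6 node voltages V₁..V_6 plus 1 source current (V1)
R1: Y=0.0006579+0.000j on G[2,6]
R2: Y=0.02488+0.000j on G[1,0]
I1: z[6]−=0.116, z[1]+=0.116
R3: Y=0.0003484+0.000j on G[5,1]
R4: Y=0.0001739+0.000j on G[2,6]
R5: Y=0.6757+0.000j on G[5,3]
I2: z[2]−=0.319, z[0]+=0.319
R6: Y=0.0001318+0.000j on G[4,1]
R7: Y=0.1447+0.000j on G[1,3]
R8: Y=0.003717+0.000j on G[2,3]
C1: Y=0.000+0.09322j on G[2,1]
R9: Y=0.0005102+0.000j on G[2,5]
R10: Y=0.03717+0.000j on G[2,0]
C2: Y=0.000+0.03245j on G[5,1]
I3: z[0]−=0.677, z[5]+=0.677
R11: Y=0.0005076+0.000j on G[0,2]
R12: Y=0.04219+0.000j on G[2,1]
V1: row V4−V1=3.01, i_V1 at 4,1
solve → V1=7.619-2.838j, V2=4.471+1.873j, V3=11.80-3.814j, V4=10.63-2.838j, V5=12.73-4.054j, V6=-135.0+1.873j
aux → i_V1=-0.0003966+0.000j

6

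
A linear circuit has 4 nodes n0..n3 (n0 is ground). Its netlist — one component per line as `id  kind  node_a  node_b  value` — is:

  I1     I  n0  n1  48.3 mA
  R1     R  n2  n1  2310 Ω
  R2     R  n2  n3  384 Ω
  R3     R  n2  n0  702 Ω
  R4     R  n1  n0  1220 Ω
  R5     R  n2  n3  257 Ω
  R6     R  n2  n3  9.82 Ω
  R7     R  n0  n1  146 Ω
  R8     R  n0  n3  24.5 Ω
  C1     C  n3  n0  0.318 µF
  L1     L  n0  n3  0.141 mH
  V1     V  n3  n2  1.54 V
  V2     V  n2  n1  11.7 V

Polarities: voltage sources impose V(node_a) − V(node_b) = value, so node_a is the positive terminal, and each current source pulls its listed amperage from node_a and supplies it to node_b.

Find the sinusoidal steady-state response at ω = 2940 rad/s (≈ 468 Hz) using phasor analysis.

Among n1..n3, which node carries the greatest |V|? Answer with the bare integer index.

Element admittances at ω=2940 rad/s:
  I1: injects 0.0483 A into n1 (from n0)
  Y(R1) = 0.0004329+0.000j S between n2,n1
  Y(R2) = 0.002604+0.000j S between n2,n3
  Y(R3) = 0.001425+0.000j S between n2,n0
  Y(R4) = 0.0008197+0.000j S between n1,n0
  Y(R5) = 0.003891+0.000j S between n2,n3
  Y(R6) = 0.1018+0.000j S between n2,n3
  Y(R7) = 0.006849+0.000j S between n0,n1
  Y(R8) = 0.04082+0.000j S between n0,n3
  Y(C1) = 0.000+0.0009349j S between n3,n0
  Y(L1) = 0.000-2.412j S between n0,n3
  V1: constraint V(n3)−V(n2) = 1.54
  V2: constraint V(n2)−V(n1) = 11.7
Assemble and solve the 5×5 MNA system:
  V(n1)=-13.24+0.06302j  V(n2)=-1.539+0.06302j  V(n3)=0.001304+0.06302j
  i(V1)=-0.3188+0.0005731j  i(V2)=-0.1549+0.0004833j

1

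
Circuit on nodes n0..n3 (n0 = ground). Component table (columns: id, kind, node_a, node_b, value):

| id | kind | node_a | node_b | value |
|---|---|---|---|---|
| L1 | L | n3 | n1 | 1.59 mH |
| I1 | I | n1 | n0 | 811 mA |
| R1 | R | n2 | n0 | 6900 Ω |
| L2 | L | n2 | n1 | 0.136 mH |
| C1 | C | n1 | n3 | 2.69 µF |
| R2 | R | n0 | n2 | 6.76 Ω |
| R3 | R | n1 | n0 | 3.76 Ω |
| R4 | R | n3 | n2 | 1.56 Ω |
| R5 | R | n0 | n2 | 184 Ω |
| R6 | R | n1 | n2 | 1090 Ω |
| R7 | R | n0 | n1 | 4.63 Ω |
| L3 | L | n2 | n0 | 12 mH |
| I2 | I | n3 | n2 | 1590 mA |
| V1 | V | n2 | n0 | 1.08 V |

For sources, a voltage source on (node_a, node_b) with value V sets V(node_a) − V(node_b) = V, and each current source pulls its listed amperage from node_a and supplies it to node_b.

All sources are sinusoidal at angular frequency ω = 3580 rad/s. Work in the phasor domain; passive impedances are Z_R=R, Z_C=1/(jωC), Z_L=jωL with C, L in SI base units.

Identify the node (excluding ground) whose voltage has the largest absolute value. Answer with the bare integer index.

3

MNA unknowns: 3 node voltages V₁..V_3 plus 1 source current (V1)
L1: Y=0.000-0.1757j on G[3,1]
I1: z[1]−=0.811, z[0]+=0.811
R1: Y=0.0001449+0.000j on G[2,0]
L2: Y=0.000-2.054j on G[2,1]
C1: Y=0.000+0.009630j on G[1,3]
R2: Y=0.1479+0.000j on G[0,2]
R3: Y=0.2660+0.000j on G[1,0]
R4: Y=0.6410+0.000j on G[3,2]
R5: Y=0.005435+0.000j on G[0,2]
R6: Y=0.0009174+0.000j on G[1,2]
R7: Y=0.2160+0.000j on G[0,1]
L3: Y=0.000-0.02328j on G[2,0]
I2: z[3]−=1.59, z[2]+=1.59
V1: row V2−V0=1.08, i_V1 at 2,0
solve → V1=0.7693-0.5743j, V2=1.080+0.000j, V3=-1.403-0.5628j
aux → i_V1=-1.348+0.3019j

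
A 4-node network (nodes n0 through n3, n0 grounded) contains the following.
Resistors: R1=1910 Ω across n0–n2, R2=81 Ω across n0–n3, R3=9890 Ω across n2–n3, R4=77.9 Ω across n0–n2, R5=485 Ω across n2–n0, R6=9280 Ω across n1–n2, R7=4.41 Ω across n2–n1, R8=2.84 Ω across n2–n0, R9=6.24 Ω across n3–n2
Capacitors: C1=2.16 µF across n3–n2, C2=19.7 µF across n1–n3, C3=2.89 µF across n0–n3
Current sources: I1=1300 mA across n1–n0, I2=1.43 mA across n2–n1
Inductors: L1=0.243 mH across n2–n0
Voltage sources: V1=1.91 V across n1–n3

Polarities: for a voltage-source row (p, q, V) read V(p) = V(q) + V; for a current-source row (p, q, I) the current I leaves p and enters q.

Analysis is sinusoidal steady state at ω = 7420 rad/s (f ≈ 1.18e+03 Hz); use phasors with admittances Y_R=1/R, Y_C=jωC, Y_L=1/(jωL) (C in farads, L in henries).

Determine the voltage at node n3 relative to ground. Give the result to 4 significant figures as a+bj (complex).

-5.530-0.9450j V

Element admittances at ω=7420 rad/s:
  Y(R1) = 0.0005236+0.000j S between n0,n2
  Y(R2) = 0.01235+0.000j S between n0,n3
  Y(C1) = 0.000+0.01603j S between n3,n2
  Y(C2) = 0.000+0.1462j S between n1,n3
  I1: injects 1.3 A into n0 (from n1)
  Y(R3) = 0.0001011+0.000j S between n2,n3
  Y(C3) = 0.000+0.02144j S between n0,n3
  Y(R4) = 0.01284+0.000j S between n0,n2
  Y(L1) = 0.000-0.5546j S between n2,n0
  Y(R5) = 0.002062+0.000j S between n2,n0
  Y(R6) = 0.0001078+0.000j S between n1,n2
  Y(R7) = 0.2268+0.000j S between n2,n1
  I2: injects 0.00143 A into n1 (from n2)
  Y(R8) = 0.3521+0.000j S between n2,n0
  Y(R9) = 0.1603+0.000j S between n3,n2
  V1: constraint V(n1)−V(n3) = 1.91
Assemble and solve the 4×4 MNA system:
  V(n1)=-3.620-0.9450j  V(n2)=-1.203-1.460j  V(n3)=-5.530-0.9450j
  i(V1)=-0.7502-0.3961j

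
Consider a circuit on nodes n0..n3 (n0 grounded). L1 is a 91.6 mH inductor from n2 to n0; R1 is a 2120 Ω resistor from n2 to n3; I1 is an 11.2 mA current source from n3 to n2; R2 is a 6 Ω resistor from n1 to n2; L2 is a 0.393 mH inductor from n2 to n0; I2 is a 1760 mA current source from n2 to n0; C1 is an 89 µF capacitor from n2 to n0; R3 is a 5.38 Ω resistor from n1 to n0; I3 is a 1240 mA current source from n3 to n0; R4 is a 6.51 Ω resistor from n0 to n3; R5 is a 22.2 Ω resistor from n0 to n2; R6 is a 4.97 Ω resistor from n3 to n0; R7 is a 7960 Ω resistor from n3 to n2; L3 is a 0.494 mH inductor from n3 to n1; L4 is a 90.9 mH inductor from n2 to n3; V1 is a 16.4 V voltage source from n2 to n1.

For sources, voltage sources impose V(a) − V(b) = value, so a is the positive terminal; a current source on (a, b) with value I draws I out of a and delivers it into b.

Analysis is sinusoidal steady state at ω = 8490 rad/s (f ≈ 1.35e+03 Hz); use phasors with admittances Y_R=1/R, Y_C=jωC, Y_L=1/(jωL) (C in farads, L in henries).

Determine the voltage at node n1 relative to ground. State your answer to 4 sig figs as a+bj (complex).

-14.82-7.490j V

Apply KCL at each of the 3 non-ground nodes and solve the resulting linear system.
Node n1: branches {R2, R3, L3, V1} → V_1 = -14.82-7.490j
Node n2: branches {L1, R1, I1, R2, L2, I2, C1, R5, R7, L4, V1} → V_2 = 1.582-7.490j
Node n3: branches {R1, I1, I3, R4, R6, R7, L3, L4} → V_3 = -10.49+2.847j
Source currents: i(V1)=-7.952-0.3602j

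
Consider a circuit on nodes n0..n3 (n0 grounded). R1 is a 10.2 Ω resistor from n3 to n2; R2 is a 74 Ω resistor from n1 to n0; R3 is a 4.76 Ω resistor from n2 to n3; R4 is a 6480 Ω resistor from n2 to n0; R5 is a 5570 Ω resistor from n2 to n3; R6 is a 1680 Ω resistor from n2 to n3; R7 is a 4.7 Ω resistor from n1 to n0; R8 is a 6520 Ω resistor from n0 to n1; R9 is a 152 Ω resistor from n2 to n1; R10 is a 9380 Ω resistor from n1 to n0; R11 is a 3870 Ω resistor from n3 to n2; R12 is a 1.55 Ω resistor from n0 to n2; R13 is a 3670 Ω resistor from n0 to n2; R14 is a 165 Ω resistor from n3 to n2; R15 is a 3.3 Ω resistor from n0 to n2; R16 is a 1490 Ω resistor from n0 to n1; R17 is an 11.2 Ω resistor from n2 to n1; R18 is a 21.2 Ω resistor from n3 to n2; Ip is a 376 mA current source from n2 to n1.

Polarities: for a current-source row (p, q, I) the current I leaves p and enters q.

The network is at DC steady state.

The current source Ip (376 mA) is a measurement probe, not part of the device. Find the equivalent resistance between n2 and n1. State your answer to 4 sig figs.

Apply KCL at each of the 3 non-ground nodes and solve the resulting linear system.
Node n1: branches {R2, R7, R8, R9, R10, R16, R17, Ip} → V_1 = 1.087
Node n2: branches {R1, R3, R4, R5, R6, R9, R11, R12, R13, R14, R15, R17, R18, Ip} → V_2 = -0.2603
Node n3: branches {R1, R3, R5, R6, R11, R14, R18} → V_3 = -0.2603

R_eq = 3.582 Ω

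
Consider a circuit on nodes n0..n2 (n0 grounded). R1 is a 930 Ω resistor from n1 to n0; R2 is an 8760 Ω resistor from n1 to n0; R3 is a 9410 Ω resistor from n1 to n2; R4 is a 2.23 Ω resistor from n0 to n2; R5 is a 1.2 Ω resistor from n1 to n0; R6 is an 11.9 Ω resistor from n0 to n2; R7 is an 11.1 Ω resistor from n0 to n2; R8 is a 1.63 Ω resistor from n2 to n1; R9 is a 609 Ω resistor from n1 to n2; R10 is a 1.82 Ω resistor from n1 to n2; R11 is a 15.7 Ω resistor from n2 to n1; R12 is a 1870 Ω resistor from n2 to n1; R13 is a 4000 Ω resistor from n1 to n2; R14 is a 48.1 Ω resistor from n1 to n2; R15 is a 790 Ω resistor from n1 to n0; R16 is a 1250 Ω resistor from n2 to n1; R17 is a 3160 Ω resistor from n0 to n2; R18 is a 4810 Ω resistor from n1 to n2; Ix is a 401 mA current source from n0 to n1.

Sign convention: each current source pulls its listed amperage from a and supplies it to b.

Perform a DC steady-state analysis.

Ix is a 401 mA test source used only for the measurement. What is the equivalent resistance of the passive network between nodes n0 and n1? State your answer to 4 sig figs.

Apply KCL at each of the 2 non-ground nodes and solve the resulting linear system.
Node n1: branches {R1, R2, R3, R5, R8, R9, R10, R11, R12, R13, R14, R15, R16, R18, Ix} → V_1 = 0.3204
Node n2: branches {R3, R4, R6, R7, R8, R9, R10, R11, R12, R13, R14, R16, R17, R18} → V_2 = 0.2139

R_eq = 0.7990 Ω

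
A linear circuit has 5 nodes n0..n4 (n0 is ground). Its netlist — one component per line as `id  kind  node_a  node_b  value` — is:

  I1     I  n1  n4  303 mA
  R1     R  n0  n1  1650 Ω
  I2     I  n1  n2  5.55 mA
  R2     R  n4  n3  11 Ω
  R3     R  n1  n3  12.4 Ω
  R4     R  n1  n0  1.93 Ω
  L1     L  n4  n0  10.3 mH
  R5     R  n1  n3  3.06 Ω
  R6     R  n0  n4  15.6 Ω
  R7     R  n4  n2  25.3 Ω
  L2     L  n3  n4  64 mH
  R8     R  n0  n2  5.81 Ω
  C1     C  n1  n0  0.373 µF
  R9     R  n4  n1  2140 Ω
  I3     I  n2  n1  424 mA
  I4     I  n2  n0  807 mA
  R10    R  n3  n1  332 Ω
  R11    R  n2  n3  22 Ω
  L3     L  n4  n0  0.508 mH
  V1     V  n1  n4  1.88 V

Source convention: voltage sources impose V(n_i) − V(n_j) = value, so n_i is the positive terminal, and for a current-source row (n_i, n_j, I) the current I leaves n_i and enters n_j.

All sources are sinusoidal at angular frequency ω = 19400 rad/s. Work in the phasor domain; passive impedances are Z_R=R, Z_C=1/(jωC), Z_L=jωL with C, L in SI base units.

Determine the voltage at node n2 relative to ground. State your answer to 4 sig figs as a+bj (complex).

Element admittances at ω=19400 rad/s:
  I1: injects 0.303 A into n4 (from n1)
  Y(R1) = 0.0006061+0.000j S between n0,n1
  I2: injects 0.00555 A into n2 (from n1)
  Y(R2) = 0.09091+0.000j S between n4,n3
  Y(R3) = 0.08065+0.000j S between n1,n3
  Y(R4) = 0.5181+0.000j S between n1,n0
  Y(L1) = 0.000-0.005005j S between n4,n0
  Y(R5) = 0.3268+0.000j S between n1,n3
  Y(R6) = 0.06410+0.000j S between n0,n4
  Y(R7) = 0.03953+0.000j S between n4,n2
  Y(L2) = 0.000-0.0008054j S between n3,n4
  Y(R8) = 0.1721+0.000j S between n0,n2
  Y(C1) = 0.000+0.007236j S between n1,n0
  Y(R9) = 0.0004673+0.000j S between n4,n1
  I3: injects 0.424 A into n1 (from n2)
  I4: injects 0.807 A into n0 (from n2)
  Y(R10) = 0.003012+0.000j S between n3,n1
  Y(R11) = 0.04545+0.000j S between n2,n3
  Y(L3) = 0.000-0.1015j S between n4,n0
  V1: constraint V(n1)−V(n4) = 1.88
Assemble and solve the 5×5 MNA system:
  V(n1)=0.3633-0.2573j  V(n2)=-5.071-0.08218j  V(n3)=-0.4009-0.2411j  V(n4)=-1.517-0.2573j
  i(V1)=-0.3895+0.1375j

-5.071-0.08218j V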